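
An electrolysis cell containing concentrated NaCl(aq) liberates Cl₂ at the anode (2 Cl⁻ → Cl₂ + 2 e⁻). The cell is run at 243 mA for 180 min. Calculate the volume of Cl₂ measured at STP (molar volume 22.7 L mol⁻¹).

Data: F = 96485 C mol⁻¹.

0.309 L

Q = I·t = 0.2430 A × 10800 s = 2624 C.
n(e⁻) = Q/F = 2624 / 96485 = 0.02720 mol.
2 electrons are transferred per Cl₂ molecule, so n(Cl₂) = 0.02720 / 2 = 0.01360 mol.
V = n × V_m = 0.01360 × 22.7 = 0.309 L.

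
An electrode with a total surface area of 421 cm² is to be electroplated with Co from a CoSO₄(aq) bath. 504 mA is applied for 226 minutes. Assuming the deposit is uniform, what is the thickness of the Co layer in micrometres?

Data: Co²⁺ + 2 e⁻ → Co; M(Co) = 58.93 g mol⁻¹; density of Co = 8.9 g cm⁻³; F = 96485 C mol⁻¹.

Q = I·t = 0.5040 × 13560 = 6834 C; n(e⁻) = 0.07083 mol.
n(Co) = n(e⁻)/2 = 0.03542 mol, so m = 0.03542 × 58.93 = 2.087 g.
Volume = m/ρ = 2.087 / 8.9 = 0.2345 cm³.
Thickness = V/A = 0.2345 / 421 = 5.57 × 10⁻⁴ cm = 5.57 μm.

5.57 μm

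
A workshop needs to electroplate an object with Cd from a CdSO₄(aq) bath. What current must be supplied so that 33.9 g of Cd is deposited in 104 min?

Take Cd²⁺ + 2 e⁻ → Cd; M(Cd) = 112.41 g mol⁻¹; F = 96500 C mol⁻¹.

9.33 A

n(Cd) = 33.9 / 112.41 = 0.3016 mol.
n(e⁻) = 2 × 0.3016 = 0.6031 mol.
Q = n(e⁻)·F = 0.6031 × 96500 = 58200 C.
I = Q/t = 58200 / 6240.0 s = 9.33 A.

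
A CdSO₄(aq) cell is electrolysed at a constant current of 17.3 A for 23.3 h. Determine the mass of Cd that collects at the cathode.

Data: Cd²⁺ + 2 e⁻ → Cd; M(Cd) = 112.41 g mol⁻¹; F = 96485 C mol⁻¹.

845 g

Q = I·t = 17.30 A × 83880 s = 1451000 C.
n(e⁻) = Q/F = 1451000 / 96485 = 15.04 mol.
Cd²⁺ + 2 e⁻ → Cd, so n(Cd) = n(e⁻)/2 = 7.520 mol.
m = n·M = 7.520 × 112.41 = 845 g.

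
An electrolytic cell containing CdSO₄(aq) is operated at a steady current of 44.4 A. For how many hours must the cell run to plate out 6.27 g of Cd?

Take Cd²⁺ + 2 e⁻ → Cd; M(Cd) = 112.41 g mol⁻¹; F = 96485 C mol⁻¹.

0.0673 h

n(Cd) = m/M = 6.27 / 112.41 = 0.05578 mol.
Each Cd atom requires 2 electrons, so n(e⁻) = 2 × 0.05578 = 0.1116 mol.
Q = n(e⁻)·F = 0.1116 × 96485 = 10760 C.
t = Q/I = 10760 / 44.40 A = 242.4 s = 0.0673 h.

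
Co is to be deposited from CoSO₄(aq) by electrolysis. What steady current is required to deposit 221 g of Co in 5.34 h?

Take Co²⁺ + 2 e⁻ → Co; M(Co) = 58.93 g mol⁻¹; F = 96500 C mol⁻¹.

37.7 A

n(Co) = 221 / 58.93 = 3.750 mol.
n(e⁻) = 2 × 3.750 = 7.500 mol.
Q = n(e⁻)·F = 7.500 × 96500 = 723800 C.
I = Q/t = 723800 / 19224 s = 37.7 A.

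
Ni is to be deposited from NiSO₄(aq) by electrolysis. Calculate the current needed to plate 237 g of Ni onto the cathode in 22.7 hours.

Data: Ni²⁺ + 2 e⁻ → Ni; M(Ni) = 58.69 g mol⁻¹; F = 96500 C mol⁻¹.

9.54 A

n(Ni) = 237 / 58.69 = 4.038 mol.
n(e⁻) = 2 × 4.038 = 8.076 mol.
Q = n(e⁻)·F = 8.076 × 96500 = 779400 C.
I = Q/t = 779400 / 81720 s = 9.54 A.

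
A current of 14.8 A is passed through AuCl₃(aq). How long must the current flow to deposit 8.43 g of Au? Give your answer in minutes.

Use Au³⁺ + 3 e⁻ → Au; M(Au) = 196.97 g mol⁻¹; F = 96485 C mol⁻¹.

n(Au) = m/M = 8.43 / 196.97 = 0.04280 mol.
Each Au atom requires 3 electrons, so n(e⁻) = 3 × 0.04280 = 0.1284 mol.
Q = n(e⁻)·F = 0.1284 × 96485 = 12390 C.
t = Q/I = 12390 / 14.80 A = 837.0 s = 14.0 min.

14.0 min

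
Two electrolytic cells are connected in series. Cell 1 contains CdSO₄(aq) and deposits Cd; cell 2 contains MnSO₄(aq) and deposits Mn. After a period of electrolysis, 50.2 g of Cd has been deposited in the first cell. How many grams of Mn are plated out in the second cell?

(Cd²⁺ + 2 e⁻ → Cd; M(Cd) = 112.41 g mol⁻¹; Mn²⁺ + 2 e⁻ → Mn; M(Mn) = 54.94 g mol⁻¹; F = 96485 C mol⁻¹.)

n(Cd) = 50.2 / 112.41 = 0.4466 mol.
Since Cd²⁺ + 2 e⁻ → Cd, n(e⁻) passed = 2 × 0.4466 = 0.8932 mol.
Cells in series carry the same charge, so the same 0.8932 mol of electrons passes through cell 2.
Mn²⁺ + 2 e⁻ → Mn, so n(Mn) = 0.8932 / 2 = 0.4466 mol.
m(Mn) = 0.4466 × 54.94 = 24.5 g.

24.5 g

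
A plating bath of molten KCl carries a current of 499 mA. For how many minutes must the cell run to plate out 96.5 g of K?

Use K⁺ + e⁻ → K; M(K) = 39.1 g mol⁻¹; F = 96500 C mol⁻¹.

7950 min

n(K) = m/M = 96.5 / 39.1 = 2.468 mol.
Each K atom requires 1 electron, so n(e⁻) = 1 × 2.468 = 2.468 mol.
Q = n(e⁻)·F = 2.468 × 96500 = 238200 C.
t = Q/I = 238200 / 0.4990 A = 477300 s = 7950 min.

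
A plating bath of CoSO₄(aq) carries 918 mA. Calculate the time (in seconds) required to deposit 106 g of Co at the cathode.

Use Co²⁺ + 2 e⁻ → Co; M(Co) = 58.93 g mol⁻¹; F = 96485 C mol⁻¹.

n(Co) = m/M = 106 / 58.93 = 1.799 mol.
Each Co atom requires 2 electrons, so n(e⁻) = 2 × 1.799 = 3.597 mol.
Q = n(e⁻)·F = 3.597 × 96485 = 347100 C.
t = Q/I = 347100 / 0.9180 A = 378100 s.

3.78 × 10⁵ s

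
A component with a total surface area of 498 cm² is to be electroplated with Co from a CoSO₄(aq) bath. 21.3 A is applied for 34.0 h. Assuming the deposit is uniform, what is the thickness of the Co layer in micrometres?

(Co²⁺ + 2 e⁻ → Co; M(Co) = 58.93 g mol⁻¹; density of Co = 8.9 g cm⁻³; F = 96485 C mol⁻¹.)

Q = I·t = 21.30 × 122400 = 2607000 C; n(e⁻) = 27.02 mol.
n(Co) = n(e⁻)/2 = 13.51 mol, so m = 13.51 × 58.93 = 796.2 g.
Volume = m/ρ = 796.2 / 8.9 = 89.46 cm³.
Thickness = V/A = 89.46 / 498 = 0.180 cm = 1800 μm.

1800 μm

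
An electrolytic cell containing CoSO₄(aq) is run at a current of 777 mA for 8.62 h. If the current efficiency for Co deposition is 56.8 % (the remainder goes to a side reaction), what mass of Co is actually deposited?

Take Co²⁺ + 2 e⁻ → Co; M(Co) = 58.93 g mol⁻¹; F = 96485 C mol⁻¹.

4.18 g

Q = I·t = 0.7770 × 31032 = 24110 C.
n(e⁻) = 24110/96485 = 0.2499 mol; theoretically n(Co) = 0.2499/2 = 0.1250 mol, m_theo = 7.363 g.
At 56.8 % efficiency, m_actual = 0.568 × 7.363 = 4.18 g.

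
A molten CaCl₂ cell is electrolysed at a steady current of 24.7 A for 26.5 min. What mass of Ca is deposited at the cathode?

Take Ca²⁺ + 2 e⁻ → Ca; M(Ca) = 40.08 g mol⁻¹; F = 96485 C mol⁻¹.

8.16 g

Q = I·t = 24.70 A × 1590.0 s = 39270 C.
n(e⁻) = Q/F = 39270 / 96485 = 0.4070 mol.
Ca²⁺ + 2 e⁻ → Ca, so n(Ca) = n(e⁻)/2 = 0.2035 mol.
m = n·M = 0.2035 × 40.08 = 8.16 g.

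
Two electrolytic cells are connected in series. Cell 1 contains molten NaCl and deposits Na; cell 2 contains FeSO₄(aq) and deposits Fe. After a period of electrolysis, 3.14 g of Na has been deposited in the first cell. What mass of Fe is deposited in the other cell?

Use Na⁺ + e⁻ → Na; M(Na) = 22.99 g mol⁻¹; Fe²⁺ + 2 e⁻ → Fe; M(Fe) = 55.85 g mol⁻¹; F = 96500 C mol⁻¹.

n(Na) = 3.14 / 22.99 = 0.1366 mol.
Since Na⁺ + e⁻ → Na, n(e⁻) passed = 1 × 0.1366 = 0.1366 mol.
Cells in series carry the same charge, so the same 0.1366 mol of electrons passes through cell 2.
Fe²⁺ + 2 e⁻ → Fe, so n(Fe) = 0.1366 / 2 = 0.06829 mol.
m(Fe) = 0.06829 × 55.85 = 3.81 g.

3.81 g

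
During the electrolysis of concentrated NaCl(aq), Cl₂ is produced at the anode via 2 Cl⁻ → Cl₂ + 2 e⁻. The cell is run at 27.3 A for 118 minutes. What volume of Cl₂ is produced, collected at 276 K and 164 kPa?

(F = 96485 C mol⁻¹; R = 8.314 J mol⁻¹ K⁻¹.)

14.0 L

Q = I·t = 27.30 A × 7080.0 s = 193300 C.
n(e⁻) = Q/F = 193300 / 96485 = 2.003 mol.
2 electrons are transferred per Cl₂ molecule, so n(Cl₂) = 2.003 / 2 = 1.002 mol.
V = nRT/P = (1.002 × 8.314 × 276) / (164 × 10³ Pa) = 0.0140 m³ = 14.0 L.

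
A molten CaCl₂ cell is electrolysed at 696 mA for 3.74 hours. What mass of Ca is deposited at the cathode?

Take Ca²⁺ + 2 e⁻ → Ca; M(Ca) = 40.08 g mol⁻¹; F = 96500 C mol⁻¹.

Q = I·t = 0.6960 A × 13464 s = 9371 C.
n(e⁻) = Q/F = 9371 / 96500 = 0.09711 mol.
Ca²⁺ + 2 e⁻ → Ca, so n(Ca) = n(e⁻)/2 = 0.04855 mol.
m = n·M = 0.04855 × 40.08 = 1.95 g.

1.95 g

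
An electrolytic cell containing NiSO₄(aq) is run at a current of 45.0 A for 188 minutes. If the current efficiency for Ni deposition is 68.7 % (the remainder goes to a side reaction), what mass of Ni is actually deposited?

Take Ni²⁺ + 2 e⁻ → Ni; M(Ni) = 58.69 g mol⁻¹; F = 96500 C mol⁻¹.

Q = I·t = 45.00 × 11280 = 507600 C.
n(e⁻) = 507600/96500 = 5.260 mol; theoretically n(Ni) = 5.260/2 = 2.630 mol, m_theo = 154.4 g.
At 68.7 % efficiency, m_actual = 0.687 × 154.4 = 106 g.

106 g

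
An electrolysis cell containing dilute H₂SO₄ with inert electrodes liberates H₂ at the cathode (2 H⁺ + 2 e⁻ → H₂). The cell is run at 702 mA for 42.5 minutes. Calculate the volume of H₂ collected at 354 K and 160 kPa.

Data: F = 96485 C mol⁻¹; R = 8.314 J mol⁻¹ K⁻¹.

Q = I·t = 0.7020 A × 2550.0 s = 1790 C.
n(e⁻) = Q/F = 1790 / 96485 = 0.01855 mol.
2 electrons are transferred per H₂ molecule, so n(H₂) = 0.01855 / 2 = 0.009277 mol.
V = nRT/P = (0.009277 × 8.314 × 354) / (160 × 10³ Pa) = 1.71 × 10⁻⁴ m³ = 0.171 L.

0.171 L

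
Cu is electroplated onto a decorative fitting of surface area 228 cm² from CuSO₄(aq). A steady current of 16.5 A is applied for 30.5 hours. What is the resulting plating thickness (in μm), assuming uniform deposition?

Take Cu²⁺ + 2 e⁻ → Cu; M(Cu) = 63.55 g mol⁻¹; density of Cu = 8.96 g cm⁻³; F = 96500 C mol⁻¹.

Q = I·t = 16.50 × 109800 = 1812000 C; n(e⁻) = 18.77 mol.
n(Cu) = n(e⁻)/2 = 9.387 mol, so m = 9.387 × 63.55 = 596.5 g.
Volume = m/ρ = 596.5 / 8.96 = 66.58 cm³.
Thickness = V/A = 66.58 / 228 = 0.292 cm = 2920 μm.

2920 μm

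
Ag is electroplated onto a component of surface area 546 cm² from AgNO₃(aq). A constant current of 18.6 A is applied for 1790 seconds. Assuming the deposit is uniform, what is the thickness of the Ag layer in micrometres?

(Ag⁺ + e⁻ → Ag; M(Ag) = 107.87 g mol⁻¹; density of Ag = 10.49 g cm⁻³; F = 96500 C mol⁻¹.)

65.0 μm

Q = I·t = 18.60 × 1790.0 = 33290 C; n(e⁻) = 0.3450 mol.
n(Ag) = n(e⁻)/1 = 0.3450 mol, so m = 0.3450 × 107.87 = 37.22 g.
Volume = m/ρ = 37.22 / 10.49 = 3.548 cm³.
Thickness = V/A = 3.548 / 546 = 0.00650 cm = 65.0 μm.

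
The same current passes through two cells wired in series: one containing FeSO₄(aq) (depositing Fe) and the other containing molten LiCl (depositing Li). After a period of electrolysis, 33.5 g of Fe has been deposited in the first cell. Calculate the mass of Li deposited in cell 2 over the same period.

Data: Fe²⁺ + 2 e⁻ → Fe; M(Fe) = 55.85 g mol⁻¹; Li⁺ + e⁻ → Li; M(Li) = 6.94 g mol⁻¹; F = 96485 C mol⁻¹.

n(Fe) = 33.5 / 55.85 = 0.5998 mol.
Since Fe²⁺ + 2 e⁻ → Fe, n(e⁻) passed = 2 × 0.5998 = 1.200 mol.
Cells in series carry the same charge, so the same 1.200 mol of electrons passes through cell 2.
Li⁺ + e⁻ → Li, so n(Li) = 1.200 / 1 = 1.200 mol.
m(Li) = 1.200 × 6.94 = 8.33 g.

8.33 g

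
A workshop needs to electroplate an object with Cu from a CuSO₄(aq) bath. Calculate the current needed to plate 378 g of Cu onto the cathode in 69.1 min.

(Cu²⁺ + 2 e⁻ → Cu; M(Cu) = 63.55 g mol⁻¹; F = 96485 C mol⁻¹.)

277 A

n(Cu) = 378 / 63.55 = 5.948 mol.
n(e⁻) = 2 × 5.948 = 11.90 mol.
Q = n(e⁻)·F = 11.90 × 96485 = 1148000 C.
I = Q/t = 1148000 / 4146.0 s = 277 A.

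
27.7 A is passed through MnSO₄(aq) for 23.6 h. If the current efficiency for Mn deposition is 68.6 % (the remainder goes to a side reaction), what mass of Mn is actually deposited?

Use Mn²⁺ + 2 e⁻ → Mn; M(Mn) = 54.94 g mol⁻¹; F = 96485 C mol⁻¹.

460 g

Q = I·t = 27.70 × 84960 = 2353000 C.
n(e⁻) = 2353000/96485 = 24.39 mol; theoretically n(Mn) = 24.39/2 = 12.20 mol, m_theo = 670.0 g.
At 68.6 % efficiency, m_actual = 0.686 × 670.0 = 460 g.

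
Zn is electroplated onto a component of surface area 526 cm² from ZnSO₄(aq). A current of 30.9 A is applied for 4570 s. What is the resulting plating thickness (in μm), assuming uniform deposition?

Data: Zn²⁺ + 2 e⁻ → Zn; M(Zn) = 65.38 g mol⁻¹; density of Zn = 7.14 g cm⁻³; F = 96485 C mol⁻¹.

Q = I·t = 30.90 × 4570.0 = 141200 C; n(e⁻) = 1.464 mol.
n(Zn) = n(e⁻)/2 = 0.7318 mol, so m = 0.7318 × 65.38 = 47.84 g.
Volume = m/ρ = 47.84 / 7.14 = 6.701 cm³.
Thickness = V/A = 6.701 / 526 = 0.0127 cm = 127 μm.

127 μm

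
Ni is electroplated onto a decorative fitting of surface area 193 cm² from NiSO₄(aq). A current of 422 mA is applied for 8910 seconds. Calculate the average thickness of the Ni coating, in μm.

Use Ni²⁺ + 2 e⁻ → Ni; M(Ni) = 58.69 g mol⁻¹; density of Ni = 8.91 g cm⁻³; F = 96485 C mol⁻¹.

Q = I·t = 0.4220 × 8910.0 = 3760 C; n(e⁻) = 0.03897 mol.
n(Ni) = n(e⁻)/2 = 0.01948 mol, so m = 0.01948 × 58.69 = 1.144 g.
Volume = m/ρ = 1.144 / 8.91 = 0.1283 cm³.
Thickness = V/A = 0.1283 / 193 = 6.65 × 10⁻⁴ cm = 6.65 μm.

6.65 μm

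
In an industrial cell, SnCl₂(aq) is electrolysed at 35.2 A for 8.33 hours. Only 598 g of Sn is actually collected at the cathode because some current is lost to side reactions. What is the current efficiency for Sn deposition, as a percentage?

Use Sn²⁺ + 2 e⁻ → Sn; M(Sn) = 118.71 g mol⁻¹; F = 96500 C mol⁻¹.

92.1 %

Q = I·t = 35.20 × 29988 = 1056000 C; n(e⁻) = 1056000/96500 = 10.94 mol.
Theoretical n(Sn) = n(e⁻)/2 = 5.469 mol, i.e. m_theo = 5.469 × 118.71 = 649.3 g.
Efficiency = m_actual / m_theo = 598 / 649.3 = 92.1 %.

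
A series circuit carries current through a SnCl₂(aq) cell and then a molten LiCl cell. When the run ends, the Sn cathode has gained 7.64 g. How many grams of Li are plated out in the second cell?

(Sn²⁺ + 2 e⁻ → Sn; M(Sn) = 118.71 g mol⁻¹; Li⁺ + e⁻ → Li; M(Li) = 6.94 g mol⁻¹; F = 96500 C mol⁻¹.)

n(Sn) = 7.64 / 118.71 = 0.06436 mol.
Since Sn²⁺ + 2 e⁻ → Sn, n(e⁻) passed = 2 × 0.06436 = 0.1287 mol.
Cells in series carry the same charge, so the same 0.1287 mol of electrons passes through cell 2.
Li⁺ + e⁻ → Li, so n(Li) = 0.1287 / 1 = 0.1287 mol.
m(Li) = 0.1287 × 6.94 = 0.893 g.

0.893 g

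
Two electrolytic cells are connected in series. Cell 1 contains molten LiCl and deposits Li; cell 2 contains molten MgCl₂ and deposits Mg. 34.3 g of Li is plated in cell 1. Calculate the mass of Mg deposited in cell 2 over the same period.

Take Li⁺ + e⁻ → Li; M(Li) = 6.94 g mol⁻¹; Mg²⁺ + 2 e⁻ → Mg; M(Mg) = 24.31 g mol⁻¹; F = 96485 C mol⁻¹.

n(Li) = 34.3 / 6.94 = 4.942 mol.
Since Li⁺ + e⁻ → Li, n(e⁻) passed = 1 × 4.942 = 4.942 mol.
Cells in series carry the same charge, so the same 4.942 mol of electrons passes through cell 2.
Mg²⁺ + 2 e⁻ → Mg, so n(Mg) = 4.942 / 2 = 2.471 mol.
m(Mg) = 2.471 × 24.31 = 60.1 g.

60.1 g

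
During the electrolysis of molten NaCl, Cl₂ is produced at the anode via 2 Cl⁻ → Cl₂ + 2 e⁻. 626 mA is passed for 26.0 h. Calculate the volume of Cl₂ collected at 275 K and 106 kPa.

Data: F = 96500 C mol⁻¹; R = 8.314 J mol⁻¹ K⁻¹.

Q = I·t = 0.6260 A × 93600 s = 58590 C.
n(e⁻) = Q/F = 58590 / 96500 = 0.6072 mol.
2 electrons are transferred per Cl₂ molecule, so n(Cl₂) = 0.6072 / 2 = 0.3036 mol.
V = nRT/P = (0.3036 × 8.314 × 275) / (106 × 10³ Pa) = 0.00655 m³ = 6.55 L.

6.55 L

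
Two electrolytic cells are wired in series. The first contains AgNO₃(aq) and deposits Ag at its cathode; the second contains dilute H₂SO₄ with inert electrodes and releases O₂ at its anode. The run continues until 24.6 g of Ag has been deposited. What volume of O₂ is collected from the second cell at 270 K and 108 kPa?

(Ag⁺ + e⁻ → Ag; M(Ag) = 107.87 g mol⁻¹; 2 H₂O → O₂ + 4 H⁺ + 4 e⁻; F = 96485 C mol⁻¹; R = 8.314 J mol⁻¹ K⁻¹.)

1.19 L

n(Ag) = 24.6 / 107.87 = 0.2281 mol, so n(e⁻) = 1 × 0.2281 = 0.2281 mol.
The cells are in series, so the same 0.2281 mol of electrons passes through the second cell.
2 H₂O → O₂ + 4 H⁺ + 4 e⁻ — 4 mol e⁻ per mol O₂, so n(O₂) = 0.2281/4 = 0.05701 mol.
V = nRT/P = (0.05701 × 8.314 × 270) / (108 × 10³) = 0.00119 m³ = 1.19 L.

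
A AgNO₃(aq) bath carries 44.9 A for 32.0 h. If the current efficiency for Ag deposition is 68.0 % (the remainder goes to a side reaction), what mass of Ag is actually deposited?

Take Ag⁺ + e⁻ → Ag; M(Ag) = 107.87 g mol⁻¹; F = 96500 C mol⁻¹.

Q = I·t = 44.90 × 115200 = 5172000 C.
n(e⁻) = 5172000/96500 = 53.60 mol; theoretically n(Ag) = 53.60/1 = 53.60 mol, m_theo = 5782 g.
At 68.0 % efficiency, m_actual = 0.680 × 5782 = 3930 g.

3930 g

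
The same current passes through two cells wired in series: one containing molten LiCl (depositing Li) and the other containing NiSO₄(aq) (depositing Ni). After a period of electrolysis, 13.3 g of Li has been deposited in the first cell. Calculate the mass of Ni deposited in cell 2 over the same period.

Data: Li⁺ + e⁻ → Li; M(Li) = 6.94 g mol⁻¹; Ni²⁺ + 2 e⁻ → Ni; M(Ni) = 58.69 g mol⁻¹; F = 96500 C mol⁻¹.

n(Li) = 13.3 / 6.94 = 1.916 mol.
Since Li⁺ + e⁻ → Li, n(e⁻) passed = 1 × 1.916 = 1.916 mol.
Cells in series carry the same charge, so the same 1.916 mol of electrons passes through cell 2.
Ni²⁺ + 2 e⁻ → Ni, so n(Ni) = 1.916 / 2 = 0.9582 mol.
m(Ni) = 0.9582 × 58.69 = 56.2 g.

56.2 g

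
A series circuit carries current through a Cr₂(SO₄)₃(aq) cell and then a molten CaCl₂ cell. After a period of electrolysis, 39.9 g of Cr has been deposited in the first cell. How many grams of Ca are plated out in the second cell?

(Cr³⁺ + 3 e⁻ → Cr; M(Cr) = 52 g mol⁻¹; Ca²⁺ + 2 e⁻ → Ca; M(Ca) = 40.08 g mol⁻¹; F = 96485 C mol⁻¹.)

46.1 g

n(Cr) = 39.9 / 52 = 0.7673 mol.
Since Cr³⁺ + 3 e⁻ → Cr, n(e⁻) passed = 3 × 0.7673 = 2.302 mol.
Cells in series carry the same charge, so the same 2.302 mol of electrons passes through cell 2.
Ca²⁺ + 2 e⁻ → Ca, so n(Ca) = 2.302 / 2 = 1.151 mol.
m(Ca) = 1.151 × 40.08 = 46.1 g.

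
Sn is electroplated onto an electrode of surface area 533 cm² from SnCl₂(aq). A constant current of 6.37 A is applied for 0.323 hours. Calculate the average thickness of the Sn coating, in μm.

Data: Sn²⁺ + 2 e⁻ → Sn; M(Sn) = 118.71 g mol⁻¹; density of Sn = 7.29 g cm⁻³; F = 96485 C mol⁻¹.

Q = I·t = 6.370 × 1162.8 = 7407 C; n(e⁻) = 0.07677 mol.
n(Sn) = n(e⁻)/2 = 0.03838 mol, so m = 0.03838 × 118.71 = 4.557 g.
Volume = m/ρ = 4.557 / 7.29 = 0.6250 cm³.
Thickness = V/A = 0.6250 / 533 = 0.00117 cm = 11.7 μm.

11.7 μm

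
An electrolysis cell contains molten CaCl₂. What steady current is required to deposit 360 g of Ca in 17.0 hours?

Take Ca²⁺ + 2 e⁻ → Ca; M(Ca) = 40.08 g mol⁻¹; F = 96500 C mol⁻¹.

n(Ca) = 360 / 40.08 = 8.982 mol.
n(e⁻) = 2 × 8.982 = 17.96 mol.
Q = n(e⁻)·F = 17.96 × 96500 = 1734000 C.
I = Q/t = 1734000 / 61200 s = 28.3 A.

28.3 A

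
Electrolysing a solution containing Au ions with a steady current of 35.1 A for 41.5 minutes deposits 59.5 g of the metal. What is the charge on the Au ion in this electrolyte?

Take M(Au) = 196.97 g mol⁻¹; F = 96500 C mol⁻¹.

Q = I·t = 35.10 A × 2490.0 s = 87400 C, so n(e⁻) = 87400/96500 = 0.9057 mol.
n(Au) deposited = 59.5 / 196.97 = 0.3021 mol.
Electrons per atom = n(e⁻)/n(Au) = 0.9057 / 0.3021 = 3.00 ≈ 3, so the ion is Au³⁺.

+3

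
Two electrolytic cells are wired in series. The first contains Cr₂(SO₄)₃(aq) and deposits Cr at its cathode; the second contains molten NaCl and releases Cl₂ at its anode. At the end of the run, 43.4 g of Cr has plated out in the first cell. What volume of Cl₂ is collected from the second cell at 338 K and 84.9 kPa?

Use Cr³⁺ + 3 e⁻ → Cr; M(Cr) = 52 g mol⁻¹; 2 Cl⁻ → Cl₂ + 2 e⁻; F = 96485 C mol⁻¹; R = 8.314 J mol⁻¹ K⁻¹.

41.4 L

n(Cr) = 43.4 / 52 = 0.8346 mol, so n(e⁻) = 3 × 0.8346 = 2.504 mol.
The cells are in series, so the same 2.504 mol of electrons passes through the second cell.
2 Cl⁻ → Cl₂ + 2 e⁻ — 2 mol e⁻ per mol Cl₂, so n(Cl₂) = 2.504/2 = 1.252 mol.
V = nRT/P = (1.252 × 8.314 × 338) / (84.9 × 10³) = 0.0414 m³ = 41.4 L.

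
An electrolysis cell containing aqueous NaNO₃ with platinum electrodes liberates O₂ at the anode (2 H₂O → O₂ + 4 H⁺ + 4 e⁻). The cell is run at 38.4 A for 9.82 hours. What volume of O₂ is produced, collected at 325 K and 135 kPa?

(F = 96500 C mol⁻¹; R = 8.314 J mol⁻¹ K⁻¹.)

Q = I·t = 38.40 A × 35352 s = 1358000 C.
n(e⁻) = Q/F = 1358000 / 96500 = 14.07 mol.
4 electrons are transferred per O₂ molecule, so n(O₂) = 14.07 / 4 = 3.517 mol.
V = nRT/P = (3.517 × 8.314 × 325) / (135 × 10³ Pa) = 0.0704 m³ = 70.4 L.

70.4 L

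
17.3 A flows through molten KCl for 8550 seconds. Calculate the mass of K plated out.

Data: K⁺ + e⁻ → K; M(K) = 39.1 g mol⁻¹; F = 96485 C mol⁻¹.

59.9 g

Q = I·t = 17.30 A × 8550.0 s = 147900 C.
n(e⁻) = Q/F = 147900 / 96485 = 1.533 mol.
K⁺ + e⁻ → K, so n(K) = n(e⁻)/1 = 1.533 mol.
m = n·M = 1.533 × 39.1 = 59.9 g.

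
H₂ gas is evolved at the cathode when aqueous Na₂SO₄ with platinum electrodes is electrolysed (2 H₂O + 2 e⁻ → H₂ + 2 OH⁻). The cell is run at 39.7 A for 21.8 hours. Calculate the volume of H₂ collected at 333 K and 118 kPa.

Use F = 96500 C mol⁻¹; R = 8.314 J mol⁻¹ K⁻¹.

Q = I·t = 39.70 A × 78480 s = 3116000 C.
n(e⁻) = Q/F = 3116000 / 96500 = 32.29 mol.
2 electrons are transferred per H₂ molecule, so n(H₂) = 32.29 / 2 = 16.14 mol.
V = nRT/P = (16.14 × 8.314 × 333) / (118 × 10³ Pa) = 0.379 m³ = 379 L.

379 L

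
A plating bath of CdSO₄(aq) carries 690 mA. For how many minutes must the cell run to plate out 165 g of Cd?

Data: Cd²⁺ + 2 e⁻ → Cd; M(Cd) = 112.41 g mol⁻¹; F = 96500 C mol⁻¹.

n(Cd) = m/M = 165 / 112.41 = 1.468 mol.
Each Cd atom requires 2 electrons, so n(e⁻) = 2 × 1.468 = 2.936 mol.
Q = n(e⁻)·F = 2.936 × 96500 = 283300 C.
t = Q/I = 283300 / 0.6900 A = 410600 s = 6840 min.

6840 min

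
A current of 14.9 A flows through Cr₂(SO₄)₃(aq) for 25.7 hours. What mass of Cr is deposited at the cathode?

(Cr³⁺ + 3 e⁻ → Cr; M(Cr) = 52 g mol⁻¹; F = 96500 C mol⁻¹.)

248 g

Q = I·t = 14.90 A × 92520 s = 1379000 C.
n(e⁻) = Q/F = 1379000 / 96500 = 14.29 mol.
Cr³⁺ + 3 e⁻ → Cr, so n(Cr) = n(e⁻)/3 = 4.762 mol.
m = n·M = 4.762 × 52 = 248 g.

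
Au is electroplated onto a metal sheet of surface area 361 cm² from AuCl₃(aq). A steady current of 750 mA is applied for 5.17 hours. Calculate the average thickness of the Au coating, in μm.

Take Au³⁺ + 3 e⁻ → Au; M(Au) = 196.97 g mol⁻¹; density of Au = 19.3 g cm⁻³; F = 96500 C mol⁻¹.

Q = I·t = 0.7500 × 18612 = 13960 C; n(e⁻) = 0.1447 mol.
n(Au) = n(e⁻)/3 = 0.04822 mol, so m = 0.04822 × 196.97 = 9.497 g.
Volume = m/ρ = 9.497 / 19.3 = 0.4921 cm³.
Thickness = V/A = 0.4921 / 361 = 0.00136 cm = 13.6 μm.

13.6 μm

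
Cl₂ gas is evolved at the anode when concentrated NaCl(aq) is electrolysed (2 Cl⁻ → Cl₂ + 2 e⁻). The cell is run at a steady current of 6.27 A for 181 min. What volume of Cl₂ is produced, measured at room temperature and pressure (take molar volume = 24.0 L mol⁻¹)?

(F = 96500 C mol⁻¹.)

Q = I·t = 6.270 A × 10860 s = 68090 C.
n(e⁻) = Q/F = 68090 / 96500 = 0.7056 mol.
2 electrons are transferred per Cl₂ molecule, so n(Cl₂) = 0.7056 / 2 = 0.3528 mol.
V = n × V_m = 0.3528 × 24.0 = 8.47 L.

8.47 L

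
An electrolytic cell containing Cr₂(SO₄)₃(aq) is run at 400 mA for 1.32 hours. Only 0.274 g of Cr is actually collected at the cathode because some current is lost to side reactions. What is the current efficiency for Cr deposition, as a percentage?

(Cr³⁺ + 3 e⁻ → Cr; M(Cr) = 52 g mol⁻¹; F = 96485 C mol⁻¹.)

Q = I·t = 0.4000 × 4752.0 = 1901 C; n(e⁻) = 1901/96485 = 0.01970 mol.
Theoretical n(Cr) = n(e⁻)/3 = 0.006567 mol, i.e. m_theo = 0.006567 × 52 = 0.3415 g.
Efficiency = m_actual / m_theo = 0.274 / 0.3415 = 80.2 %.

80.2 %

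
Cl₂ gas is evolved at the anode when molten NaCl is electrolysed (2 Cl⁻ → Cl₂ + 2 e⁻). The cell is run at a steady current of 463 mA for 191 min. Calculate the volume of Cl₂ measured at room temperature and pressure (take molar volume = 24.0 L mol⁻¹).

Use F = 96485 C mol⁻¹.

Q = I·t = 0.4630 A × 11460 s = 5306 C.
n(e⁻) = Q/F = 5306 / 96485 = 0.05499 mol.
2 electrons are transferred per Cl₂ molecule, so n(Cl₂) = 0.05499 / 2 = 0.02750 mol.
V = n × V_m = 0.02750 × 24.0 = 0.660 L.

0.660 L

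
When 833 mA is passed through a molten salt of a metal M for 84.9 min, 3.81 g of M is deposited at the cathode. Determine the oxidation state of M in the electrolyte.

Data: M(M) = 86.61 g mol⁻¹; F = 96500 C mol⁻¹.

Q = I·t = 0.8330 A × 5094.0 s = 4243 C, so n(e⁻) = 4243/96500 = 0.04397 mol.
n(M) deposited = 3.81 / 86.61 = 0.04399 mol.
Electrons per atom = n(e⁻)/n(M) = 0.04397 / 0.04399 = 1.00 ≈ 1, so the ion is M⁺.

+1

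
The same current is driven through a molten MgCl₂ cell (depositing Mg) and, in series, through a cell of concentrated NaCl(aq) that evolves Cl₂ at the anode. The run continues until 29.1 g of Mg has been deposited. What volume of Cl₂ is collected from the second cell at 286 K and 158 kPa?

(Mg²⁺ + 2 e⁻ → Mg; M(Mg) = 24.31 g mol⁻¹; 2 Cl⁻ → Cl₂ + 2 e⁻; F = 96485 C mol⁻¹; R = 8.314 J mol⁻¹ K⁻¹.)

n(Mg) = 29.1 / 24.31 = 1.197 mol, so n(e⁻) = 2 × 1.197 = 2.394 mol.
The cells are in series, so the same 2.394 mol of electrons passes through the second cell.
2 Cl⁻ → Cl₂ + 2 e⁻ — 2 mol e⁻ per mol Cl₂, so n(Cl₂) = 2.394/2 = 1.197 mol.
V = nRT/P = (1.197 × 8.314 × 286) / (158 × 10³) = 0.0180 m³ = 18.0 L.

18.0 L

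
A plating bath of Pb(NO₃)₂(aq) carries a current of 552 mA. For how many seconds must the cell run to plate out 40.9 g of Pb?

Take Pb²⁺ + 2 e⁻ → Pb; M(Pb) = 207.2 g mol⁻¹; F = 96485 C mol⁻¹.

n(Pb) = m/M = 40.9 / 207.2 = 0.1974 mol.
Each Pb atom requires 2 electrons, so n(e⁻) = 2 × 0.1974 = 0.3948 mol.
Q = n(e⁻)·F = 0.3948 × 96485 = 38090 C.
t = Q/I = 38090 / 0.5520 A = 69010 s.

69000 s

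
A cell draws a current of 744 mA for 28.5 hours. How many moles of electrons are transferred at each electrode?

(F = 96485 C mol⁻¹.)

Q = I·t = 0.7440 A × 102600 s = 76330 C.
n(e⁻) = Q/F = 76330 / 96485 = 0.791 mol.

0.791 mol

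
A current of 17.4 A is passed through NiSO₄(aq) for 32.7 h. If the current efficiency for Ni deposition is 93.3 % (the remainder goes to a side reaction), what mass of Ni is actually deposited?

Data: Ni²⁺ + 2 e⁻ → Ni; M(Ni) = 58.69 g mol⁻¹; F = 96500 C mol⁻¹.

Q = I·t = 17.40 × 117720 = 2048000 C.
n(e⁻) = 2048000/96500 = 21.23 mol; theoretically n(Ni) = 21.23/2 = 10.61 mol, m_theo = 622.9 g.
At 93.3 % efficiency, m_actual = 0.933 × 622.9 = 581 g.

581 g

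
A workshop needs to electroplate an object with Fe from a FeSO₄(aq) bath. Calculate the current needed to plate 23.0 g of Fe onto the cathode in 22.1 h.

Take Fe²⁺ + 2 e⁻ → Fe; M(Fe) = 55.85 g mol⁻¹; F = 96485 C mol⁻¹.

n(Fe) = 23.0 / 55.85 = 0.4118 mol.
n(e⁻) = 2 × 0.4118 = 0.8236 mol.
Q = n(e⁻)·F = 0.8236 × 96485 = 79470 C.
I = Q/t = 79470 / 79560 s = 0.999 A.

0.999 A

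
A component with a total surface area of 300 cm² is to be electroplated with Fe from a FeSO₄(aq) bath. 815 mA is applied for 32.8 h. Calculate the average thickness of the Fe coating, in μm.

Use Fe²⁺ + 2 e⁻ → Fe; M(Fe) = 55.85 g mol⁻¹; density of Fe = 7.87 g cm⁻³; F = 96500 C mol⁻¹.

Q = I·t = 0.8150 × 118080 = 96240 C; n(e⁻) = 0.9973 mol.
n(Fe) = n(e⁻)/2 = 0.4986 mol, so m = 0.4986 × 55.85 = 27.85 g.
Volume = m/ρ = 27.85 / 7.87 = 3.539 cm³.
Thickness = V/A = 3.539 / 300 = 0.0118 cm = 118 μm.

118 μm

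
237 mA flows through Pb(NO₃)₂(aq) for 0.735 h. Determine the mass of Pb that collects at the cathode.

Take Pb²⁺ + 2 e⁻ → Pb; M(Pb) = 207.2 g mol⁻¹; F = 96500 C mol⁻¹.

Q = I·t = 0.2370 A × 2646.0 s = 627.1 C.
n(e⁻) = Q/F = 627.1 / 96500 = 0.006498 mol.
Pb²⁺ + 2 e⁻ → Pb, so n(Pb) = n(e⁻)/2 = 0.003249 mol.
m = n·M = 0.003249 × 207.2 = 0.673 g.

0.673 g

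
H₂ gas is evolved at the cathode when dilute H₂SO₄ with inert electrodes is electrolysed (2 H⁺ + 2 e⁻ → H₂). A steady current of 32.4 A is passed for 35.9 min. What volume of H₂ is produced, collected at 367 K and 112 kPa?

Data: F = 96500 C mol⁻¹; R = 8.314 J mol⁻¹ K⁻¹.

9.85 L

Q = I·t = 32.40 A × 2154.0 s = 69790 C.
n(e⁻) = Q/F = 69790 / 96500 = 0.7232 mol.
2 electrons are transferred per H₂ molecule, so n(H₂) = 0.7232 / 2 = 0.3616 mol.
V = nRT/P = (0.3616 × 8.314 × 367) / (112 × 10³ Pa) = 0.00985 m³ = 9.85 L.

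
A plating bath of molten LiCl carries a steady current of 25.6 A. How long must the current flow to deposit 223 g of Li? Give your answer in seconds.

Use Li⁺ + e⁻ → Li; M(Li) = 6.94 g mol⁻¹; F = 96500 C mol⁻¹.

1.21 × 10⁵ s

n(Li) = m/M = 223 / 6.94 = 32.13 mol.
Each Li atom requires 1 electron, so n(e⁻) = 1 × 32.13 = 32.13 mol.
Q = n(e⁻)·F = 32.13 × 96500 = 3101000 C.
t = Q/I = 3101000 / 25.60 A = 121100 s.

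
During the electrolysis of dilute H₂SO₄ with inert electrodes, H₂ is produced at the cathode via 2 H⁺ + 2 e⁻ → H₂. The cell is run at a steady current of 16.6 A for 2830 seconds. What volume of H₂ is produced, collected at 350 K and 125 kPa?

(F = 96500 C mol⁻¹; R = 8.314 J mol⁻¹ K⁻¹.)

5.67 L

Q = I·t = 16.60 A × 2830.0 s = 46980 C.
n(e⁻) = Q/F = 46980 / 96500 = 0.4868 mol.
2 electrons are transferred per H₂ molecule, so n(H₂) = 0.4868 / 2 = 0.2434 mol.
V = nRT/P = (0.2434 × 8.314 × 350) / (125 × 10³ Pa) = 0.00567 m³ = 5.67 L.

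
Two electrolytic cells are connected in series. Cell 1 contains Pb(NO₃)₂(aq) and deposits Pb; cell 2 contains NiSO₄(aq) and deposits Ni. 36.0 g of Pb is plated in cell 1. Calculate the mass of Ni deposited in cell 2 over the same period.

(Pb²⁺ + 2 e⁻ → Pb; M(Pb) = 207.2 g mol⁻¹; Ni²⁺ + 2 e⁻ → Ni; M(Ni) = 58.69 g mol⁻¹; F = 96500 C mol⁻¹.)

n(Pb) = 36.0 / 207.2 = 0.1737 mol.
Since Pb²⁺ + 2 e⁻ → Pb, n(e⁻) passed = 2 × 0.1737 = 0.3475 mol.
Cells in series carry the same charge, so the same 0.3475 mol of electrons passes through cell 2.
Ni²⁺ + 2 e⁻ → Ni, so n(Ni) = 0.3475 / 2 = 0.1737 mol.
m(Ni) = 0.1737 × 58.69 = 10.2 g.

10.2 g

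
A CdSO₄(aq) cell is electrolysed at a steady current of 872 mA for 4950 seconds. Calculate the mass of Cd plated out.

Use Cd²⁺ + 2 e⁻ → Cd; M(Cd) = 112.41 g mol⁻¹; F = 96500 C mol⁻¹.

Q = I·t = 0.8720 A × 4950.0 s = 4316 C.
n(e⁻) = Q/F = 4316 / 96500 = 0.04473 mol.
Cd²⁺ + 2 e⁻ → Cd, so n(Cd) = n(e⁻)/2 = 0.02236 mol.
m = n·M = 0.02236 × 112.41 = 2.51 g.

2.51 g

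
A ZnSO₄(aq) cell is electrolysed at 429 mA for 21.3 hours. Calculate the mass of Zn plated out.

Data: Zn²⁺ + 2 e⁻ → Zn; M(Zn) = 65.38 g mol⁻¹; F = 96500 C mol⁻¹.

11.1 g

Q = I·t = 0.4290 A × 76680 s = 32900 C.
n(e⁻) = Q/F = 32900 / 96500 = 0.3409 mol.
Zn²⁺ + 2 e⁻ → Zn, so n(Zn) = n(e⁻)/2 = 0.1704 mol.
m = n·M = 0.1704 × 65.38 = 11.1 g.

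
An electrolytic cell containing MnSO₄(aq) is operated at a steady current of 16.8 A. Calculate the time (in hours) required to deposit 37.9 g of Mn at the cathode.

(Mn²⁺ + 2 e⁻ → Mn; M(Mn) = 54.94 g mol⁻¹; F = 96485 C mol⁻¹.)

2.20 h

n(Mn) = m/M = 37.9 / 54.94 = 0.6898 mol.
Each Mn atom requires 2 electrons, so n(e⁻) = 2 × 0.6898 = 1.380 mol.
Q = n(e⁻)·F = 1.380 × 96485 = 133100 C.
t = Q/I = 133100 / 16.80 A = 7924 s = 2.20 h.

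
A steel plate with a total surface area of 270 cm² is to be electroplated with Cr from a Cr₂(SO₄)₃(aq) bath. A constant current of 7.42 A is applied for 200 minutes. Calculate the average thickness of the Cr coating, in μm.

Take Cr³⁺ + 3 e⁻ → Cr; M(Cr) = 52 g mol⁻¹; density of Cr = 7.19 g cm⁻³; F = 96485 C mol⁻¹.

Q = I·t = 7.420 × 12000 = 89040 C; n(e⁻) = 0.9228 mol.
n(Cr) = n(e⁻)/3 = 0.3076 mol, so m = 0.3076 × 52 = 16.00 g.
Volume = m/ρ = 16.00 / 7.19 = 2.225 cm³.
Thickness = V/A = 2.225 / 270 = 0.00824 cm = 82.4 μm.

82.4 μm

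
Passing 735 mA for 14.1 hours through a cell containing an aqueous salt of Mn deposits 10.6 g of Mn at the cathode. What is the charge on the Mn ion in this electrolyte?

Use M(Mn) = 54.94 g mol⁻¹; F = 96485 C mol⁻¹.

+2

Q = I·t = 0.7350 A × 50760 s = 37310 C, so n(e⁻) = 37310/96485 = 0.3867 mol.
n(Mn) deposited = 10.6 / 54.94 = 0.1929 mol.
Electrons per atom = n(e⁻)/n(Mn) = 0.3867 / 0.1929 = 2.00 ≈ 2, so the ion is Mn²⁺.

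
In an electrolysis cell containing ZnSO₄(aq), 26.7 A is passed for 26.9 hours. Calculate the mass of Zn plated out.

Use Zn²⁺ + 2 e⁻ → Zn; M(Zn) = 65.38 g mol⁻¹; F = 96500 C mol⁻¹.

876 g

Q = I·t = 26.70 A × 96840 s = 2586000 C.
n(e⁻) = Q/F = 2586000 / 96500 = 26.79 mol.
Zn²⁺ + 2 e⁻ → Zn, so n(Zn) = n(e⁻)/2 = 13.40 mol.
m = n·M = 13.40 × 65.38 = 876 g.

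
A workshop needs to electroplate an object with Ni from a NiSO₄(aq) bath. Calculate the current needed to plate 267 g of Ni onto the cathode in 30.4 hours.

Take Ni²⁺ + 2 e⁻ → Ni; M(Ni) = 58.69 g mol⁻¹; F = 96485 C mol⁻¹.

8.02 A

n(Ni) = 267 / 58.69 = 4.549 mol.
n(e⁻) = 2 × 4.549 = 9.099 mol.
Q = n(e⁻)·F = 9.099 × 96485 = 877900 C.
I = Q/t = 877900 / 109440 s = 8.02 A.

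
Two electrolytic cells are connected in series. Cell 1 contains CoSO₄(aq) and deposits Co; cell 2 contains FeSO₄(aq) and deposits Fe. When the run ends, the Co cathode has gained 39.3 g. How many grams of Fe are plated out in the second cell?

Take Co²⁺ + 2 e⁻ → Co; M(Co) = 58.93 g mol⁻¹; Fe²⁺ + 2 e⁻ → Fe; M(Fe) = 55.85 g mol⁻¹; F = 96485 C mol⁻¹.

37.2 g

n(Co) = 39.3 / 58.93 = 0.6669 mol.
Since Co²⁺ + 2 e⁻ → Co, n(e⁻) passed = 2 × 0.6669 = 1.334 mol.
Cells in series carry the same charge, so the same 1.334 mol of electrons passes through cell 2.
Fe²⁺ + 2 e⁻ → Fe, so n(Fe) = 1.334 / 2 = 0.6669 mol.
m(Fe) = 0.6669 × 55.85 = 37.2 g.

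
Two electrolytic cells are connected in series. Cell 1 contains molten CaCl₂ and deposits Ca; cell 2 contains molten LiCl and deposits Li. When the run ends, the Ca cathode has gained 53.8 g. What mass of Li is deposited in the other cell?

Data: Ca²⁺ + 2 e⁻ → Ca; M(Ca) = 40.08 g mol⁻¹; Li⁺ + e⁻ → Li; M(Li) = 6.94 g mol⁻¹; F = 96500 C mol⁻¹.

18.6 g

n(Ca) = 53.8 / 40.08 = 1.342 mol.
Since Ca²⁺ + 2 e⁻ → Ca, n(e⁻) passed = 2 × 1.342 = 2.685 mol.
Cells in series carry the same charge, so the same 2.685 mol of electrons passes through cell 2.
Li⁺ + e⁻ → Li, so n(Li) = 2.685 / 1 = 2.685 mol.
m(Li) = 2.685 × 6.94 = 18.6 g.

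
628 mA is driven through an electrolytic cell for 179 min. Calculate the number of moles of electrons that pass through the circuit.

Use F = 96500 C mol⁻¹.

0.0699 mol

Q = I·t = 0.6280 A × 10740 s = 6745 C.
n(e⁻) = Q/F = 6745 / 96500 = 0.0699 mol.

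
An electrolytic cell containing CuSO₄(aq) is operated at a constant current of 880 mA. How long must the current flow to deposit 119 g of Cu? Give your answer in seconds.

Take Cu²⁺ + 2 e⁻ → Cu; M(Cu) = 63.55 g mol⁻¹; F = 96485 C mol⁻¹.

n(Cu) = m/M = 119 / 63.55 = 1.873 mol.
Each Cu atom requires 2 electrons, so n(e⁻) = 2 × 1.873 = 3.745 mol.
Q = n(e⁻)·F = 3.745 × 96485 = 361300 C.
t = Q/I = 361300 / 0.8800 A = 410600 s.

4.11 × 10⁵ s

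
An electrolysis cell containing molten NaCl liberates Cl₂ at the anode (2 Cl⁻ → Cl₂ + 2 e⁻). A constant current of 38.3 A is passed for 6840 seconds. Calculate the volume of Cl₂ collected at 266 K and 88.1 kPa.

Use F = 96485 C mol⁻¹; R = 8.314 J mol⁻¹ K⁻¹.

Q = I·t = 38.30 A × 6840.0 s = 262000 C.
n(e⁻) = Q/F = 262000 / 96485 = 2.715 mol.
2 electrons are transferred per Cl₂ molecule, so n(Cl₂) = 2.715 / 2 = 1.358 mol.
V = nRT/P = (1.358 × 8.314 × 266) / (88.1 × 10³ Pa) = 0.0341 m³ = 34.1 L.

34.1 L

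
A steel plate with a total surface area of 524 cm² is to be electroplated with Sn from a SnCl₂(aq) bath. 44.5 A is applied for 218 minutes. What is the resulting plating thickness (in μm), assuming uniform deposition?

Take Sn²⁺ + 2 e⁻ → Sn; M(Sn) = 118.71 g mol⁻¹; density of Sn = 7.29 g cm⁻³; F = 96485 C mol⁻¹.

937 μm

Q = I·t = 44.50 × 13080 = 582100 C; n(e⁻) = 6.033 mol.
n(Sn) = n(e⁻)/2 = 3.016 mol, so m = 3.016 × 118.71 = 358.1 g.
Volume = m/ρ = 358.1 / 7.29 = 49.12 cm³.
Thickness = V/A = 49.12 / 524 = 0.0937 cm = 937 μm.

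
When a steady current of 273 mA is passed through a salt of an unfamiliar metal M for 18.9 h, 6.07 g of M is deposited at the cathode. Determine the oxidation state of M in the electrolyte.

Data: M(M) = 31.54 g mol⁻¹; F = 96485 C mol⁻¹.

Q = I·t = 0.2730 A × 68040 s = 18570 C, so n(e⁻) = 18570/96485 = 0.1925 mol.
n(M) deposited = 6.07 / 31.54 = 0.1925 mol.
Electrons per atom = n(e⁻)/n(M) = 0.1925 / 0.1925 = 1.00 ≈ 1, so the ion is M⁺.

+1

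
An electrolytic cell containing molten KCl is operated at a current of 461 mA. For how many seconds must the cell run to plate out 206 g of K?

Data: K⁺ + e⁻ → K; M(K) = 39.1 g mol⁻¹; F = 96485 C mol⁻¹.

n(K) = m/M = 206 / 39.1 = 5.269 mol.
Each K atom requires 1 electron, so n(e⁻) = 1 × 5.269 = 5.269 mol.
Q = n(e⁻)·F = 5.269 × 96485 = 508300 C.
t = Q/I = 508300 / 0.4610 A = 1103000 s.

1.10 × 10⁶ s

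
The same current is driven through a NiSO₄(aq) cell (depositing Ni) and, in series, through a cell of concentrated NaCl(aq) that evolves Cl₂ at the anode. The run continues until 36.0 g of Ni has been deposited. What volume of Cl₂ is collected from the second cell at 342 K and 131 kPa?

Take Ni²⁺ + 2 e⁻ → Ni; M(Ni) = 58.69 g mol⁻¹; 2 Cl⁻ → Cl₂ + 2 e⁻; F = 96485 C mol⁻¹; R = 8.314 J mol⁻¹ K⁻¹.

13.3 L

n(Ni) = 36.0 / 58.69 = 0.6134 mol, so n(e⁻) = 2 × 0.6134 = 1.227 mol.
The cells are in series, so the same 1.227 mol of electrons passes through the second cell.
2 Cl⁻ → Cl₂ + 2 e⁻ — 2 mol e⁻ per mol Cl₂, so n(Cl₂) = 1.227/2 = 0.6134 mol.
V = nRT/P = (0.6134 × 8.314 × 342) / (131 × 10³) = 0.0133 m³ = 13.3 L.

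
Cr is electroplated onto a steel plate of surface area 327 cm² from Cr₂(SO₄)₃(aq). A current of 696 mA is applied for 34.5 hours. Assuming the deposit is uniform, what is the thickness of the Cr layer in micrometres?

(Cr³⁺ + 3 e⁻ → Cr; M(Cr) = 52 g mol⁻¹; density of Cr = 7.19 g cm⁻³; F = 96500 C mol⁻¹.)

Q = I·t = 0.6960 × 124200 = 86440 C; n(e⁻) = 0.8958 mol.
n(Cr) = n(e⁻)/3 = 0.2986 mol, so m = 0.2986 × 52 = 15.53 g.
Volume = m/ρ = 15.53 / 7.19 = 2.160 cm³.
Thickness = V/A = 2.160 / 327 = 0.00660 cm = 66.0 μm.

66.0 μm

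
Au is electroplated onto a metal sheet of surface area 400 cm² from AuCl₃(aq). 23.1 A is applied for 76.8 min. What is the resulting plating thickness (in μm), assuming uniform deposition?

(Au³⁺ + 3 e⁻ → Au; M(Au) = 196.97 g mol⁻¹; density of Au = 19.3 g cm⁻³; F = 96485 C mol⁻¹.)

Q = I·t = 23.10 × 4608.0 = 106400 C; n(e⁻) = 1.103 mol.
n(Au) = n(e⁻)/3 = 0.3677 mol, so m = 0.3677 × 196.97 = 72.43 g.
Volume = m/ρ = 72.43 / 19.3 = 3.753 cm³.
Thickness = V/A = 3.753 / 400 = 0.00938 cm = 93.8 μm.

93.8 μm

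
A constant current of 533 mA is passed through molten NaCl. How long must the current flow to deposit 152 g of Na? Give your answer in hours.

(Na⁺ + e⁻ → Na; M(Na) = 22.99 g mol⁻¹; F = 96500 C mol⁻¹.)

333 h

n(Na) = m/M = 152 / 22.99 = 6.612 mol.
Each Na atom requires 1 electron, so n(e⁻) = 1 × 6.612 = 6.612 mol.
Q = n(e⁻)·F = 6.612 × 96500 = 638000 C.
t = Q/I = 638000 / 0.5330 A = 1197000 s = 333 h.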